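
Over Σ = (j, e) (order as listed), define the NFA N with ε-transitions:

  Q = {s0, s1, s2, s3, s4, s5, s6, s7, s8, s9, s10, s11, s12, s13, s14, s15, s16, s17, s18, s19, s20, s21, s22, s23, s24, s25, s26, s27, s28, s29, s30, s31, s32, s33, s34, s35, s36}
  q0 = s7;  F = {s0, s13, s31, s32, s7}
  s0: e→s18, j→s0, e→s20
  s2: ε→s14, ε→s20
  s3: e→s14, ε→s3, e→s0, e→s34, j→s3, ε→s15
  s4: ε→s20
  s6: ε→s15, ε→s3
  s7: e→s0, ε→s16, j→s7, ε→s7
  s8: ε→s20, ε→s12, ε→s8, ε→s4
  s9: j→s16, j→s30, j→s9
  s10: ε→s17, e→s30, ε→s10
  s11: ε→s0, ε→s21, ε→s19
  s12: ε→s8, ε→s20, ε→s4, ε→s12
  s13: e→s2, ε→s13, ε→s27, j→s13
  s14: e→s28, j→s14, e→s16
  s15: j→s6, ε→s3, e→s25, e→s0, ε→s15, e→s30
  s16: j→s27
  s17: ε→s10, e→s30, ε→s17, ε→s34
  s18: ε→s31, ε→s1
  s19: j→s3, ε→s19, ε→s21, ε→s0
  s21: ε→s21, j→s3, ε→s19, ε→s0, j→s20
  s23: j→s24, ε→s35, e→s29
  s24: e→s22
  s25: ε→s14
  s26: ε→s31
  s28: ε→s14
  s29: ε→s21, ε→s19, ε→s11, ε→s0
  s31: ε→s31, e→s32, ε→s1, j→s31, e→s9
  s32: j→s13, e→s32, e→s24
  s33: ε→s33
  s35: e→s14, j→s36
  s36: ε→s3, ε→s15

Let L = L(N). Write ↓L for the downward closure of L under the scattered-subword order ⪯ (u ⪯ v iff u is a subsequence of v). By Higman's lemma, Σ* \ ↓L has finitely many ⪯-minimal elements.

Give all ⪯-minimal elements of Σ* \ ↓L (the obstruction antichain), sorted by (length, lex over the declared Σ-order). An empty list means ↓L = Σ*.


Antichain: [eeeje].

|Q|=37, |F|=5, |δ|=88 (50 ε).
min D↑ (6 st, q0=0, F={5}): 0:j→0,e→1 1:j→1,e→2 2:j→2,e→3 3:j→4,e→3 4:j→4,e→5 5:j→5,e→5 (ε-aug+det+¬).
'eeeje': N↓-sim [17, 16, 15, 12, 9, 6] end={s14,s16,s2,s20,s27,s28} rej; 5/5 del acc.
1 minimals (antichain).


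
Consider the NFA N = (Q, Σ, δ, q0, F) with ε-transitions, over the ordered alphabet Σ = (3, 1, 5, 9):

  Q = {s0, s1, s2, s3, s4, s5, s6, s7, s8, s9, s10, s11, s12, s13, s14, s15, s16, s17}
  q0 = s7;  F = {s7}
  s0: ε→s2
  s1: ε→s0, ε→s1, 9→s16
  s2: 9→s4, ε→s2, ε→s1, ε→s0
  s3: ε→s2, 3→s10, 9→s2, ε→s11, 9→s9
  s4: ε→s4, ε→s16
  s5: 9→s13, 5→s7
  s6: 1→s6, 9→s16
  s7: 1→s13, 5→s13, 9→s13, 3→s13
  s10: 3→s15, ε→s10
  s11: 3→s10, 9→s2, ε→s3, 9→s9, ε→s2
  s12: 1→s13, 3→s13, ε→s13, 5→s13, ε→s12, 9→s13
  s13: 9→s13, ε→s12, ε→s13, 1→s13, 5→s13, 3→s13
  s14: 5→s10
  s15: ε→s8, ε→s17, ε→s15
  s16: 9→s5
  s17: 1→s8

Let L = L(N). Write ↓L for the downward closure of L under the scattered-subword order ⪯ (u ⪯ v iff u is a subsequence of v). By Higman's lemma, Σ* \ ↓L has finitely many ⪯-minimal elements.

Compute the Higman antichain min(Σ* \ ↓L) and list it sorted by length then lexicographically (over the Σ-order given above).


min(Σ*\↓L) = [3, 1, 5, 9].

|Q|=18, |F|=1, |δ|=48 (20 ε).
min D↑ (2 st, q0=0, F={1}): 0:3→1,1→1,5→1,9→1 1:3→1,1→1,5→1,9→1.
'3': run [3, 2] end={s12,s13} rej; 1/1 single-dels accept.
'1': run [3, 2] end={s12,s13} rej; 1/1 single-dels accept.
'5': N↓-sim [3, 2] end={s12,s13} — reject; 1/1 single-dels accept.
'9': N↓-sim [3, 2] end={s12,s13} rej; 1/1 single-dels accept.
4 obstructions.


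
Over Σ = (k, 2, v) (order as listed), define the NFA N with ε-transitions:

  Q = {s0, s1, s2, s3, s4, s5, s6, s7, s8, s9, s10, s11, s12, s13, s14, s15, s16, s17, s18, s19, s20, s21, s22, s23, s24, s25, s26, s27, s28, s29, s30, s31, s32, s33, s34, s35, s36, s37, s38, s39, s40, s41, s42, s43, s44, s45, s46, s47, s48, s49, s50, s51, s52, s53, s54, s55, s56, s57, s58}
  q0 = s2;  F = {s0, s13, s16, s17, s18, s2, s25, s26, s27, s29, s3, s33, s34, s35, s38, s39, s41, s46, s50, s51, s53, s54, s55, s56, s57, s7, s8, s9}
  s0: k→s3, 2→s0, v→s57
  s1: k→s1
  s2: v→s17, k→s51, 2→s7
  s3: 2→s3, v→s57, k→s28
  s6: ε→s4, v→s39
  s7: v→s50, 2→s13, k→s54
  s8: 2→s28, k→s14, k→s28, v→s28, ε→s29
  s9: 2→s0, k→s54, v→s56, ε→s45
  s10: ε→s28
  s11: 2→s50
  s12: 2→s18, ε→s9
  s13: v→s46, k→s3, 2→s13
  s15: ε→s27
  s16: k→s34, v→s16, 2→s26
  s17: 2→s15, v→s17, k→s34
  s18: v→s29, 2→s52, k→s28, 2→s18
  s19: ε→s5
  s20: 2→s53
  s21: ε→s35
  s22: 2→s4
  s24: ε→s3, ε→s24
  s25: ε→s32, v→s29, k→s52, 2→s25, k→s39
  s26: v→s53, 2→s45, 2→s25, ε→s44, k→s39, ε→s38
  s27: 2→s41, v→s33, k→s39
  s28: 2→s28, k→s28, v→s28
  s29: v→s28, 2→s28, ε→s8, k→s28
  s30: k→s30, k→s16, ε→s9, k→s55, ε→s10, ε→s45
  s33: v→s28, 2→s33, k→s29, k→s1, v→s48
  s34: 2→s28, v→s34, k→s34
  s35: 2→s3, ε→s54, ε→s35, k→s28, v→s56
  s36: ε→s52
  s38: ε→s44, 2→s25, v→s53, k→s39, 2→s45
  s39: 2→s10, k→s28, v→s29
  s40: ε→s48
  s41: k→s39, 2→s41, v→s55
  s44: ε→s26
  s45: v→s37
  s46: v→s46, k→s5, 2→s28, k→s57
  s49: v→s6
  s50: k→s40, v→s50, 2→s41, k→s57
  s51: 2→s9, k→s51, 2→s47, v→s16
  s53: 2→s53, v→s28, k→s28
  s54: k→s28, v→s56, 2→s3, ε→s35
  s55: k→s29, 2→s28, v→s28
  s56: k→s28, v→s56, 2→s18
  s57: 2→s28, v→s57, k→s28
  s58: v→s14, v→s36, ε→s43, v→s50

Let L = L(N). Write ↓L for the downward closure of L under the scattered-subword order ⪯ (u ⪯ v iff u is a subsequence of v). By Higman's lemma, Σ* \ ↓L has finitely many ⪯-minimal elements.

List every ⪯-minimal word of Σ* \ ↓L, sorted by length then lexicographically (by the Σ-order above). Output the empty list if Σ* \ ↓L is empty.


|Q|=59, |F|=28, |δ|=136 (25 ε).
min D↑ (26 st, q0=0, F={14}): 0:k→1,2→2,v→3 1:k→1,2→4,v→5 2:k→6,2→7,v→8 3:k→9,2→10,v→3 4:k→6,2→11,v→12 5:k→9,2→13,v→5 6:k→14,2→15,v→12 7:k→15,2→7,v→16 8:k→17,2→18,v→8 9:k→9,2→14,v→9 10:k→19,2→18,v→20 11:k→15,2→11,v→17 12:k→14,2→21,v→12 13:k→19,2→22,v→23 14:k→14,2→14,v→14 15:k→14,2→15,v→17 16:k→17,2→14,v→16 17:k→14,2→14,v→17 18:k→19,2→18,v→24 19:k→14,2→14,v→25 20:k→25,2→20,v→14 21:k→14,2→21,v→25 22:k→19,2→22,v→25 23:k→14,2→23,v→14 24:k→25,2→14,v→14 25:k→14,2→14,v→14 (ε-aug+det+¬).
'2kk': |S_i|=[42, 37, 17, 3] end={s1,s14,s28} ∉↓L; 3/3 single-dels accept.
'vk2': N↓-sim [42, 32, 13, 2] end={s10,s28} — reject; 3/3 deletions ∈↓L.
'k2vk': |S_i|=[42, 31, 24, 10, 2] end={s14,s28} — reject; 4/4 deletions ∈↓L.
'22v2': N↓-sim [42, 37, 24, 10, 1] end={s28} rej; 4/4 del acc.
'v2vv': |S_i|=[42, 32, 23, 10, 2] end={s28,s48} ∉↓L; 4/4 single-dels accept.
5 obstructions.

Antichain: [2kk, vk2, k2vk, 22v2, v2vv].


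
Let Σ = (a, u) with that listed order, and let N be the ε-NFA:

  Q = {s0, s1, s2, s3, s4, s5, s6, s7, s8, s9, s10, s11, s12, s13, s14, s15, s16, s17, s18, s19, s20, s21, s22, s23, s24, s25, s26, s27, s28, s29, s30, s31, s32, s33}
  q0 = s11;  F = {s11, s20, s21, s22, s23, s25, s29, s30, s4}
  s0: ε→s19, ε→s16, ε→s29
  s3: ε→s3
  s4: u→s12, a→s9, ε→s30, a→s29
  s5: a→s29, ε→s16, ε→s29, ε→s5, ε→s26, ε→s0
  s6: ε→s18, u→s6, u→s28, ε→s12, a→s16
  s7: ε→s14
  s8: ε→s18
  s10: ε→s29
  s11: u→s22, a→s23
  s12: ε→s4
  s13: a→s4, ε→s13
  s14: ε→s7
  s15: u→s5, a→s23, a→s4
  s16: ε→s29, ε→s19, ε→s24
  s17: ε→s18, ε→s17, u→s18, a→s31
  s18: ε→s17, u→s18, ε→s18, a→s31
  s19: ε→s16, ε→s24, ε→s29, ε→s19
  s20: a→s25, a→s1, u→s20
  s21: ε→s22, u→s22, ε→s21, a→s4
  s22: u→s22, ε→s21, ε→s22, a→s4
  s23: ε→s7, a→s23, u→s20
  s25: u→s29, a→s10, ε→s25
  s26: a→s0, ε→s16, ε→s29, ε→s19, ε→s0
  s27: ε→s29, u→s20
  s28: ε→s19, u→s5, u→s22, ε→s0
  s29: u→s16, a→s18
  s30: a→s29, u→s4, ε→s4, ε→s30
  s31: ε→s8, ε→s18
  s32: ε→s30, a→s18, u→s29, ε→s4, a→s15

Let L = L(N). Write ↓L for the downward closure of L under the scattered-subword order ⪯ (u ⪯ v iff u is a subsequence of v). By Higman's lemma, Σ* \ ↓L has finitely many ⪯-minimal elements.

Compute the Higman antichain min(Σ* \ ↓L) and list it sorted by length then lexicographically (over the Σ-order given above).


|Q|=34, |F|=9, |δ|=87 (48 ε).
min D↑ (8 st, q0=0, F={7}): 0:a→1,u→2 1:a→1,u→3 2:a→4,u→2 3:a→5,u→3 4:a→6,u→4 5:a→6,u→6 6:a→7,u→6 7:a→7,u→7 (ε-aug+det+¬).
'uaaa': run [22, 18, 15, 10, 4] end={s17,s18,s31,s8} ∉↓L; 4/4 deletions ∈↓L.
'auaua': |S_i|=[22, 19, 16, 12, 8, 4] end={s17,s18,s31,s8} ∉↓L; 5/5 deletions ∈↓L.
2 minimals (antichain).

Antichain: [uaaa, auaua].


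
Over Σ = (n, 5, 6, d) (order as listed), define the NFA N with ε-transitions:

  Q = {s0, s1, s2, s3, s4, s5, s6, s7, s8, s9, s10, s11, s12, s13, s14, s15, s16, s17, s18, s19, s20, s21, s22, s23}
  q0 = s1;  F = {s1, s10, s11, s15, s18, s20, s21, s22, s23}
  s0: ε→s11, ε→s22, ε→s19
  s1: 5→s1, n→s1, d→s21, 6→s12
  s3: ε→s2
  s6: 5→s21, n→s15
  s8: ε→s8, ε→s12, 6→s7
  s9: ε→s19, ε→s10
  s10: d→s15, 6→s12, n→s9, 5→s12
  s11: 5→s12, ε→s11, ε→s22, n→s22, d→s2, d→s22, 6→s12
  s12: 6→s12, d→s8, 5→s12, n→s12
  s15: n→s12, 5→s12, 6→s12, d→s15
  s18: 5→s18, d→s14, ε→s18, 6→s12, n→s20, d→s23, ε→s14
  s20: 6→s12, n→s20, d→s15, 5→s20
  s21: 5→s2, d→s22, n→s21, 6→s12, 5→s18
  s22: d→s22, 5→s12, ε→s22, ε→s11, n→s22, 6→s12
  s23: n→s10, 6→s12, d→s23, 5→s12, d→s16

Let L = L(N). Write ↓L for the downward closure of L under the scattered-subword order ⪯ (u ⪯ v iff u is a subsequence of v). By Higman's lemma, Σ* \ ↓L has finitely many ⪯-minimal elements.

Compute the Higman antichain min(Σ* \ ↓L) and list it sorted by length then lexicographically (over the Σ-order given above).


|Q|=24, |F|=9, |δ|=61 (14 ε).
min D↑ (9 st, q0=0, F={1}): 0:n→0,5→0,6→1,d→2 1:n→1,5→1,6→1,d→1 2:n→2,5→3,6→1,d→4 3:n→5,5→3,6→1,d→6 4:n→4,5→1,6→1,d→4 5:n→5,5→5,6→1,d→7 6:n→8,5→1,6→1,d→6 7:n→1,5→1,6→1,d→7 8:n→8,5→1,6→1,d→7 (ε-aug+det+¬).
'6': N↓-sim [17, 3] end={s12,s7,s8} ∉↓L; 1/1 del acc.
'dd5': N↓-sim [17, 16, 13, 3] end={s12,s7,s8} — reject; 3/3 deletions ∈↓L.
'd5ndn': N↓-sim [17, 16, 13, 8, 4, 3] end={s12,s7,s8} rej; 5/5 single-dels accept.
3 words, ⪯-incomp.

A = [6, dd5, d5ndn].


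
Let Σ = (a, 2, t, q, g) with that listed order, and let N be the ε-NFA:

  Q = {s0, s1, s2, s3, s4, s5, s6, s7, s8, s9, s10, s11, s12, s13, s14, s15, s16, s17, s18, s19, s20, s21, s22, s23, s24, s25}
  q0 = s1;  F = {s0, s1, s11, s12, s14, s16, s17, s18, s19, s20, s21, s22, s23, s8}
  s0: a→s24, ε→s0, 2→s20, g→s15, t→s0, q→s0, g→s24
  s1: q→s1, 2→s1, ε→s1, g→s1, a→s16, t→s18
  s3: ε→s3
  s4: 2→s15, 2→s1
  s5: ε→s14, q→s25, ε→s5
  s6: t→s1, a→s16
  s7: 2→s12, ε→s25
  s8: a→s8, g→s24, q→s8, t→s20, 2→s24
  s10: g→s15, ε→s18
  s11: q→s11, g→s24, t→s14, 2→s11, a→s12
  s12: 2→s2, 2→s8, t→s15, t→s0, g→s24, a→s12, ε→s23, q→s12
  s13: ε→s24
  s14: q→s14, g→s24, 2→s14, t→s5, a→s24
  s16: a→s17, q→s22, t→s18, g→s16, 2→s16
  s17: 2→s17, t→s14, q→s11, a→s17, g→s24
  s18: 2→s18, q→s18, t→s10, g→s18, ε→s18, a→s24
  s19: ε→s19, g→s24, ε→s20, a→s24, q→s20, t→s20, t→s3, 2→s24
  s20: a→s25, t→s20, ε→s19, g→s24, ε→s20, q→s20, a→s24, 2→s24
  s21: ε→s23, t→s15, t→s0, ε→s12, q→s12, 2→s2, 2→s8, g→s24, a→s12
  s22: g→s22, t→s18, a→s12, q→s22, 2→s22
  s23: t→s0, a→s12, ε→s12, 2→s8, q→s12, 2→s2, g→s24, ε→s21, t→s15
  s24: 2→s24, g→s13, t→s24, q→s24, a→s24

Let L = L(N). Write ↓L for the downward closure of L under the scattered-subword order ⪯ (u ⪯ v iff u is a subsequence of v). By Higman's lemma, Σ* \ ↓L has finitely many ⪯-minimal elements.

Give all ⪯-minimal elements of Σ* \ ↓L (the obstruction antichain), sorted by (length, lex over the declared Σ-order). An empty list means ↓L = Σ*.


|Q|=26, |F|=14, |δ|=109 (18 ε).
min D↑ (12 st, q0=0, F={5}): 0:a→1,2→0,t→2,q→0,g→0 1:a→3,2→1,t→2,q→4,g→1 2:a→5,2→2,t→2,q→2,g→2 3:a→3,2→3,t→6,q→7,g→5 4:a→8,2→4,t→2,q→4,g→4 5:a→5,2→5,t→5,q→5,g→5 6:a→5,2→6,t→6,q→6,g→5 7:a→8,2→7,t→6,q→7,g→5 8:a→8,2→9,t→10,q→8,g→5 9:a→9,2→5,t→11,q→9,g→5 10:a→5,2→11,t→10,q→10,g→5 11:a→5,2→5,t→11,q→11,g→5 (ε-aug+det+¬).
'ta': |S_i|=[22, 12, 3] end={s13,s24,s25} ∉↓L; 2/2 del acc.
'aag': |S_i|=[22, 21, 17, 3] end={s13,s15,s24} — reject; 3/3 del acc.
'aqa22': |S_i|=[22, 21, 19, 13, 8, 2] end={s13,s24} — reject; 5/5 single-dels accept.
3 minimals (antichain).

Antichain: [ta, aag, aqa22].


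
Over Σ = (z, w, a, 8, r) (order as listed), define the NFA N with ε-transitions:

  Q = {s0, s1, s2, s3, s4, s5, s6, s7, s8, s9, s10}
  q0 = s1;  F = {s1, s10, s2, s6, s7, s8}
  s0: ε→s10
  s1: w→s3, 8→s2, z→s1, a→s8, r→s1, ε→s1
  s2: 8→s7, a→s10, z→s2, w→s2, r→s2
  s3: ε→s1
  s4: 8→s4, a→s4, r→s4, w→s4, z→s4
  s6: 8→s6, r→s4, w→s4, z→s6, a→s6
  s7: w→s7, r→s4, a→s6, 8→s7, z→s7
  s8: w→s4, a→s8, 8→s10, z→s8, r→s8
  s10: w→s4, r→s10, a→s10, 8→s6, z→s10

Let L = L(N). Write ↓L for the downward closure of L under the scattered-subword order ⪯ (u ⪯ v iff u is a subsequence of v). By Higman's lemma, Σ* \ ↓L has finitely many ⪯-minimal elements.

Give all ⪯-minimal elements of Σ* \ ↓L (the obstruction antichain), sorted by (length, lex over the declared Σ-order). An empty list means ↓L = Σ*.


|Q|=11, |F|=6, |δ|=38 (3 ε).
min D↑ (7 st, q0=0, F={3}): 0:z→0,w→0,a→1,8→2,r→0 1:z→1,w→3,a→1,8→4,r→1 2:z→2,w→2,a→4,8→5,r→2 3:z→3,w→3,a→3,8→3,r→3 4:z→4,w→3,a→4,8→6,r→4 5:z→5,w→5,a→6,8→5,r→3 6:z→6,w→3,a→6,8→6,r→3 [Hopcroft].
'aw': N↓-sim [8, 4, 1] end={s4} rej; 2/2 single-dels accept.
'88r': N↓-sim [8, 5, 3, 1] end={s4} — reject; 3/3 single-dels accept.
2 words, ⪯-incomp.

A = [aw, 88r].


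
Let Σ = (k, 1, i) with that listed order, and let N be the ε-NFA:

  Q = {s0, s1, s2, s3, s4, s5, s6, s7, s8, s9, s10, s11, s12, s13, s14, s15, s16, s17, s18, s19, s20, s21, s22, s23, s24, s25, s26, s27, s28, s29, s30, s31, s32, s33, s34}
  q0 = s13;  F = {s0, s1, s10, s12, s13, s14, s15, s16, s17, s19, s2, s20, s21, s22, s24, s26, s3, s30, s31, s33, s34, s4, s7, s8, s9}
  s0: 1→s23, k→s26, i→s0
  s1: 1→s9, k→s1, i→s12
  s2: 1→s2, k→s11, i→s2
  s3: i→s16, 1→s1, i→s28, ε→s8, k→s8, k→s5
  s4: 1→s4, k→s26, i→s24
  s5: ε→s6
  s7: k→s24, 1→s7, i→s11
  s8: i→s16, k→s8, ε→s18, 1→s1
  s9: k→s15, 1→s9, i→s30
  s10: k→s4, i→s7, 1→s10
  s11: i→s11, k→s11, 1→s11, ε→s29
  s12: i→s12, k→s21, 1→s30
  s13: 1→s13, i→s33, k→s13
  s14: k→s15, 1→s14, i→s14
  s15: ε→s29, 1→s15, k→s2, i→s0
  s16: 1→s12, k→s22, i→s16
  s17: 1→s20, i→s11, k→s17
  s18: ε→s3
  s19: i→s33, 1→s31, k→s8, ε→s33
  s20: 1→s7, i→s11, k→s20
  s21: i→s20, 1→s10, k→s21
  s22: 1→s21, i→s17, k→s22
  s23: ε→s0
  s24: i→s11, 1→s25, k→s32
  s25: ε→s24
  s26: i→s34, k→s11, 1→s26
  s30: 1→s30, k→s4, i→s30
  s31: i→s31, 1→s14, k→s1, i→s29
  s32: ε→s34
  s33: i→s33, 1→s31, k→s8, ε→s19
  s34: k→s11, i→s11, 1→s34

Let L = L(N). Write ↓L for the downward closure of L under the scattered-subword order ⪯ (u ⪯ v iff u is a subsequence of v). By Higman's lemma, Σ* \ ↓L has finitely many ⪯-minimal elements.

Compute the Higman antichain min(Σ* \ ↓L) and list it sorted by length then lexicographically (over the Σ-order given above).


|Q|=35, |F|=25, |δ|=92 (11 ε).
min D↑ (24 st, q0=0, F={19}): 0:k→0,1→0,i→1 1:k→2,1→3,i→1 2:k→2,1→4,i→5 3:k→4,1→6,i→3 4:k→4,1→7,i→8 5:k→9,1→8,i→5 6:k→10,1→6,i→6 7:k→10,1→7,i→11 8:k→12,1→11,i→8 9:k→9,1→12,i→13 10:k→14,1→10,i→15 11:k→16,1→11,i→11 12:k→12,1→17,i→18 13:k→13,1→18,i→19 14:k→19,1→14,i→14 15:k→20,1→15,i→15 16:k→20,1→16,i→21 17:k→16,1→17,i→22 18:k→18,1→22,i→19 19:k→19,1→19,i→19 20:k→19,1→20,i→23 21:k→23,1→21,i→19 22:k→21,1→22,i→19 23:k→19,1→23,i→19 (ε-aug+det+¬).
'ikikii': run [34, 33, 29, 21, 14, 9, 2] end={s11,s29} ∉↓L; 6/6 single-dels accept.
'i11kkk': run [34, 33, 22, 17, 12, 6, 2] end={s11,s29} rej; 6/6 deletions ∈↓L.
2 obstructions.

Antichain: [ikikii, i11kkk].


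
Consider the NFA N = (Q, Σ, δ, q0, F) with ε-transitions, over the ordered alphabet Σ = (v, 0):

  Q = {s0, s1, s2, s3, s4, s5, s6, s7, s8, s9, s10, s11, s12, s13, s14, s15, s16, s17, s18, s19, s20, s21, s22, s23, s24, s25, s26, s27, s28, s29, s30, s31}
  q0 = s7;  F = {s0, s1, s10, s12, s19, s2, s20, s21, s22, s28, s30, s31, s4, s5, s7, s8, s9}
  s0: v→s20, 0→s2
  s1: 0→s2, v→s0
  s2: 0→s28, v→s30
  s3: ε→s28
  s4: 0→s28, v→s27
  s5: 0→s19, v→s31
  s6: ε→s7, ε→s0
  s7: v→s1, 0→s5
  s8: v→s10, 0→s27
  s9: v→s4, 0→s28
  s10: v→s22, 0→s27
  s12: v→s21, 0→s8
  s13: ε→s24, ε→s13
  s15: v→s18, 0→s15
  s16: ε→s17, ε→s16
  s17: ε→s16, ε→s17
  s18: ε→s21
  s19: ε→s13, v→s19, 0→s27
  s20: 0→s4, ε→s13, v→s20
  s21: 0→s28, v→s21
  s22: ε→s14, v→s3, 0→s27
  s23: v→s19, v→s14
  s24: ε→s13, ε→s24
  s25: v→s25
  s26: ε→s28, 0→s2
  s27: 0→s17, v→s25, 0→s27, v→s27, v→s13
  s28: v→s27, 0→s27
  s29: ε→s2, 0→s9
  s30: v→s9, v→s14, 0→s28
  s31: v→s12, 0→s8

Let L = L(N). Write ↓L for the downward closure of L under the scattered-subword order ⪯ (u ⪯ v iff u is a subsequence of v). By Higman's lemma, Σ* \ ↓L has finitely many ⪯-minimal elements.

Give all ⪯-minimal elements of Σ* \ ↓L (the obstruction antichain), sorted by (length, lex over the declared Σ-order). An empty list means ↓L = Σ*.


min(Σ*\↓L) = [000, v00v, vvv0v, v0vvvv].

|Q|=32, |F|=17, |δ|=64 (17 ε).
min D↑ (18 st, q0=0, F={12}): 0:v→1,0→2 1:v→3,0→4 2:v→5,0→6 3:v→7,0→4 4:v→8,0→9 5:v→10,0→11 6:v→6,0→12 7:v→7,0→13 8:v→14,0→9 9:v→12,0→12 10:v→15,0→11 11:v→16,0→12 12:v→12,0→12 13:v→12,0→9 14:v→13,0→9 15:v→15,0→9 16:v→17,0→12 17:v→9,0→12 [Hopcroft].
'000': |S_i|=[25, 21, 13, 6] end={s13,s16,s17,s24,s25,s27} — reject; 3/3 deletions ∈↓L.
'v00v': |S_i|=[25, 23, 16, 7, 6] end={s13,s16,s17,s24,s25,s27} rej; 4/4 del acc.
'vvv0v': N↓-sim [25, 23, 21, 17, 8, 6] end={s13,s16,s17,s24,s25,s27} rej; 5/5 single-dels accept.
'v0vvvv': run [25, 23, 16, 14, 12, 9, 6] end={s13,s16,s17,s24,s25,s27} — reject; 6/6 deletions ∈↓L.
4 obstructions.


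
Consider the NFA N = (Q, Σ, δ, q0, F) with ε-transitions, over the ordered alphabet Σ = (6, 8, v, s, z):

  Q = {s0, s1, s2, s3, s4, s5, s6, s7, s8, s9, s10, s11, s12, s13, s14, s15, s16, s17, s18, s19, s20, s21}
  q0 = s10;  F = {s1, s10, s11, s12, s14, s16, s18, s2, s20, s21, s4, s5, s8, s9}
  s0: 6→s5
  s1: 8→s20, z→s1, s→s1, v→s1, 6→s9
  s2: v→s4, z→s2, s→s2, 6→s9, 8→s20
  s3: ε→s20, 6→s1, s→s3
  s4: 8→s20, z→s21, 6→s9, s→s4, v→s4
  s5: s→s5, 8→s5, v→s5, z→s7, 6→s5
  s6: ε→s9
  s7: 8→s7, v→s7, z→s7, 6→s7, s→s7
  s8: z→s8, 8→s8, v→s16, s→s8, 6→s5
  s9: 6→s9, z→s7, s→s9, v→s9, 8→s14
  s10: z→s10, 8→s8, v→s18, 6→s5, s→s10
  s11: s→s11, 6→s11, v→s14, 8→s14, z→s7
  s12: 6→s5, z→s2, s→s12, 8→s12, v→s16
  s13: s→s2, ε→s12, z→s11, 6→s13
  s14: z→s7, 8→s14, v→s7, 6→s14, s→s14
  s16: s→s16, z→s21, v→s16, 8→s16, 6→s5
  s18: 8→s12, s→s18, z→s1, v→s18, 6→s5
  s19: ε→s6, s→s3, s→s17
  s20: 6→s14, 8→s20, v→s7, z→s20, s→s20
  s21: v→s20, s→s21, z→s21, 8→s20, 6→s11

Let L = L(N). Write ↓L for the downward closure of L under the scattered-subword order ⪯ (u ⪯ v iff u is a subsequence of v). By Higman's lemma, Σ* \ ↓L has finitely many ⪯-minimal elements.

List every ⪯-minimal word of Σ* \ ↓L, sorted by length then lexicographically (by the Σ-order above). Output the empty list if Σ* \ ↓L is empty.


|Q|=22, |F|=14, |δ|=87 (4 ε).
min D↑ (15 st, q0=0, F={4}): 0:6→1,8→2,v→3,s→0,z→0 1:6→1,8→1,v→1,s→1,z→4 2:6→1,8→2,v→5,s→2,z→2 3:6→1,8→6,v→3,s→3,z→7 4:6→4,8→4,v→4,s→4,z→4 5:6→1,8→5,v→5,s→5,z→8 6:6→1,8→6,v→5,s→6,z→9 7:6→10,8→11,v→7,s→7,z→7 8:6→12,8→11,v→11,s→8,z→8 9:6→10,8→11,v→13,s→9,z→9 10:6→10,8→14,v→10,s→10,z→4 11:6→14,8→11,v→4,s→11,z→11 12:6→12,8→14,v→14,s→12,z→4 13:6→10,8→11,v→13,s→13,z→8 14:6→14,8→14,v→4,s→14,z→4 (ε-aug+det+¬).
'6z': |S_i|=[15, 5, 1] end={s7} ∉↓L; 2/2 single-dels accept.
'vz8v': run [15, 13, 9, 3, 1] end={s7} rej; 4/4 del acc.
'8vzvv': N↓-sim [15, 12, 9, 5, 3, 1] end={s7} — reject; 5/5 del acc.
3 minimals (antichain).

min(Σ*\↓L) = [6z, vz8v, 8vzvv].


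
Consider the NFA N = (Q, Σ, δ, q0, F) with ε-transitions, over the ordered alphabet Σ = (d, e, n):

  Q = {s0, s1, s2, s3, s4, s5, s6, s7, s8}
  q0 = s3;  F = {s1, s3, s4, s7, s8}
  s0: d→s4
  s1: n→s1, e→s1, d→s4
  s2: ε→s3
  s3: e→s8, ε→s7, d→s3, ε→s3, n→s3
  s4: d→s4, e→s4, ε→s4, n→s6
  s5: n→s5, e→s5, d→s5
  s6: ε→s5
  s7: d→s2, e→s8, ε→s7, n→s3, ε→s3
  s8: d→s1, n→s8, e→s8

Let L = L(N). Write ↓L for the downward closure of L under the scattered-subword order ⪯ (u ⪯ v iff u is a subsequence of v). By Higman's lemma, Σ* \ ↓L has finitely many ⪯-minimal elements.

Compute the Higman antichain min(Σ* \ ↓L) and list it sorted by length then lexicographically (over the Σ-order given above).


Antichain: [eddn].

|Q|=9, |F|=5, |δ|=26 (7 ε).
min D↑ (5 st, q0=0, F={4}): 0:d→0,e→1,n→0 1:d→2,e→1,n→1 2:d→3,e→2,n→2 3:d→3,e→3,n→4 4:d→4,e→4,n→4.
'eddn': run [8, 5, 4, 3, 2] end={s5,s6} ∉↓L; 4/4 deletions ∈↓L.
1 minimals (antichain).


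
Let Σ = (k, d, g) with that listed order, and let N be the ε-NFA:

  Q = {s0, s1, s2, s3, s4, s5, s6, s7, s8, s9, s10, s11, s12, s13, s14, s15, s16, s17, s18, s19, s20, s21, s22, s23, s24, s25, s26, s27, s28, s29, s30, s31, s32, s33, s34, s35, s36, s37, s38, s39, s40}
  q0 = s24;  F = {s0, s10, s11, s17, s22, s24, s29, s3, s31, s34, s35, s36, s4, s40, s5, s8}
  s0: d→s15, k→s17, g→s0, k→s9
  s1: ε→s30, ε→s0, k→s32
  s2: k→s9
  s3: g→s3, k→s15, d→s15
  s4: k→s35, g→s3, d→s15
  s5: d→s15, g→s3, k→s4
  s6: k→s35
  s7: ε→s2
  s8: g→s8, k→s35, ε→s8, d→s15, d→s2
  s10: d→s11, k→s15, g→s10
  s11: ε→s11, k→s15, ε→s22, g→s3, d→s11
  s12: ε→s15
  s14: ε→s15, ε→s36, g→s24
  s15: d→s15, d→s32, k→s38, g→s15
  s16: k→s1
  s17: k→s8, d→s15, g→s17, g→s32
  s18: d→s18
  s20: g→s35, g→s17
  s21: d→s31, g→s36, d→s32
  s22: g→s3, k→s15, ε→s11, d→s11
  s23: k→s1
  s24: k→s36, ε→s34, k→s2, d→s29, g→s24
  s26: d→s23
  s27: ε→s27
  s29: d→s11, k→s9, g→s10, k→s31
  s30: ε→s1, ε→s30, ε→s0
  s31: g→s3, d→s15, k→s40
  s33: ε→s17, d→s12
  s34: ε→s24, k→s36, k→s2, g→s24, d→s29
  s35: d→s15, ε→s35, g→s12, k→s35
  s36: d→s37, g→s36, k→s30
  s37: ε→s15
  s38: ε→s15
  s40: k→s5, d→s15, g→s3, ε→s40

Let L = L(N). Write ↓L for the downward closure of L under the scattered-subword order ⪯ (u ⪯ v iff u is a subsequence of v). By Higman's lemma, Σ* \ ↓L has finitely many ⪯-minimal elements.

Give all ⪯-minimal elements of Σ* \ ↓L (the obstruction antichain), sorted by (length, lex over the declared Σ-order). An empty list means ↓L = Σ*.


|Q|=41, |F|=16, |δ|=93 (21 ε).
min D↑ (15 st, q0=0, F={4}): 0:k→1,d→2,g→0 1:k→3,d→4,g→1 2:k→5,d→6,g→7 3:k→8,d→4,g→3 4:k→4,d→4,g→4 5:k→9,d→4,g→10 6:k→4,d→6,g→10 7:k→4,d→6,g→7 8:k→11,d→4,g→8 9:k→12,d→4,g→10 10:k→4,d→4,g→10 11:k→13,d→4,g→11 12:k→14,d→4,g→10 13:k→13,d→4,g→4 14:k→13,d→4,g→10.
'kd': |S_i|=[25, 19, 6] end={s15,s2,s32,s37,s38,s9} ∉↓L; 2/2 deletions ∈↓L.
'ddk': N↓-sim [25, 17, 6, 3] end={s15,s32,s38} ∉↓L; 3/3 del acc.
'dgk': N↓-sim [25, 17, 8, 3] end={s15,s32,s38} rej; 3/3 deletions ∈↓L.
'ddgd': |S_i|=[25, 17, 6, 4, 3] end={s15,s32,s38} ∉↓L; 4/4 del acc.
'kkkkkg': N↓-sim [25, 19, 16, 12, 10, 6, 4] end={s12,s15,s32,s38} ∉↓L; 6/6 del acc.
5 obstructions.

Antichain: [kd, ddk, dgk, ddgd, kkkkkg].


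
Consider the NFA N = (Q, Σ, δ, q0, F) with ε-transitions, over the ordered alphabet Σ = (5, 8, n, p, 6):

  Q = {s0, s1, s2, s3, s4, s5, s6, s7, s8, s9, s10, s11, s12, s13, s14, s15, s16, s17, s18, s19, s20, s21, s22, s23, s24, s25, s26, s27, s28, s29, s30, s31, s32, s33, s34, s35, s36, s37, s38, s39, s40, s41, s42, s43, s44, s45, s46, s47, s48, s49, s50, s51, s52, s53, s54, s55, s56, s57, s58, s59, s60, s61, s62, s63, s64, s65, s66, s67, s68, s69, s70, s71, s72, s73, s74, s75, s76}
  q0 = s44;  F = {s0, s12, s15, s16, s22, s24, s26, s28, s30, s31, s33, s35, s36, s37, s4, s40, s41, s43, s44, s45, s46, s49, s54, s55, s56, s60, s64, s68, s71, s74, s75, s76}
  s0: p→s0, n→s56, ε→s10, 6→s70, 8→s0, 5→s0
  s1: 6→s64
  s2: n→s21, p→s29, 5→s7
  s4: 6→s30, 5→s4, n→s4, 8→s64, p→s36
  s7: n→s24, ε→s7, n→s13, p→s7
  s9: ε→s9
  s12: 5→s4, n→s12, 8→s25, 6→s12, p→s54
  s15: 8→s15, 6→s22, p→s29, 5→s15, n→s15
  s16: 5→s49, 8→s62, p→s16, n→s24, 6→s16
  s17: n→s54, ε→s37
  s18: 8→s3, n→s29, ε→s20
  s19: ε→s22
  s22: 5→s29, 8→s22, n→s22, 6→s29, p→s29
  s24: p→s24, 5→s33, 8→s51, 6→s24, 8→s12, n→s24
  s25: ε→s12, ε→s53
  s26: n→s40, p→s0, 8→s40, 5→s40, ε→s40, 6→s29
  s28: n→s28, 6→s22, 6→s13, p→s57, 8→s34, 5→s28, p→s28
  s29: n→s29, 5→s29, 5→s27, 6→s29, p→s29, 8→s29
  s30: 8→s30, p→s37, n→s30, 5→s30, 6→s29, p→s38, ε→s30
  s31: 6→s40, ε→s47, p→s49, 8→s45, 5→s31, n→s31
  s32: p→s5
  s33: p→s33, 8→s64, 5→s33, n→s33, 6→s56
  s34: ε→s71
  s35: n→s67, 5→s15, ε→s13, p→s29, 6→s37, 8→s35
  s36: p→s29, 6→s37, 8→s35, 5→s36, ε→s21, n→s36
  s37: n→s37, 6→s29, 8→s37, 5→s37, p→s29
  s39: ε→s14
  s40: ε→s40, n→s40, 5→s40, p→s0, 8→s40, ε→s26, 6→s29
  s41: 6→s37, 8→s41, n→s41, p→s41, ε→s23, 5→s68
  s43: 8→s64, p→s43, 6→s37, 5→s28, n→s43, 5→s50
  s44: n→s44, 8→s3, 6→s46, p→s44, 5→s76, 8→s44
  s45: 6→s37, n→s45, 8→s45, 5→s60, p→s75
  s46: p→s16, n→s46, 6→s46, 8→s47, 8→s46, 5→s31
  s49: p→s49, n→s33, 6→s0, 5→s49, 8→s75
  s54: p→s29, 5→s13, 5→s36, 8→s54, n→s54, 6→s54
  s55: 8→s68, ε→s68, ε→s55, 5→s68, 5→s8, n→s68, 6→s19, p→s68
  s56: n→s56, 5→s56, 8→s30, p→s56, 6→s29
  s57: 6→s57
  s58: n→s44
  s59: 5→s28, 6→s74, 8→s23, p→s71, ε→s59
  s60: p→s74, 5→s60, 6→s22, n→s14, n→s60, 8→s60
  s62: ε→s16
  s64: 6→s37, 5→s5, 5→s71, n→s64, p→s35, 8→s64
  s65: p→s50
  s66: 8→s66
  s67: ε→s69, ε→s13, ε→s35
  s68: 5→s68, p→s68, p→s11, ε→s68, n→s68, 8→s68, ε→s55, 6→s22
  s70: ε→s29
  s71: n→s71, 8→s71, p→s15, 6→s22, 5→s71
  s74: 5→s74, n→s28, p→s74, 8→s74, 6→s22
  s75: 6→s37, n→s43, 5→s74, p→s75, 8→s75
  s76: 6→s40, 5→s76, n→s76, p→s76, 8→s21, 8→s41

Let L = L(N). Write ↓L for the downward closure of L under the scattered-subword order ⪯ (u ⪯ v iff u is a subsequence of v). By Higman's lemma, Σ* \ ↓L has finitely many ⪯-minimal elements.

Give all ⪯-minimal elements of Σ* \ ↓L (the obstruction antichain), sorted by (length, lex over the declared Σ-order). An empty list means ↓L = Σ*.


min(Σ*\↓L) = [566, 586p, 58565, 6pn8pp].

|Q|=77, |F|=32, |δ|=226 (28 ε).
min D↑ (31 st, q0=0, F={10}): 0:5→1,8→0,n→0,p→0,6→2 1:5→1,8→3,n→1,p→1,6→4 2:5→5,8→2,n→2,p→6,6→2 3:5→7,8→3,n→3,p→3,6→8 4:5→4,8→4,n→4,p→9,6→10 5:5→5,8→11,n→5,p→12,6→4 6:5→12,8→6,n→13,p→6,6→6 7:5→7,8→7,n→7,p→7,6→14 8:5→8,8→8,n→8,p→10,6→10 9:5→9,8→9,n→15,p→9,6→10 10:5→10,8→10,n→10,p→10,6→10 11:5→16,8→11,n→11,p→17,6→8 12:5→12,8→17,n→18,p→12,6→9 13:5→18,8→19,n→13,p→13,6→13 14:5→10,8→14,n→14,p→10,6→10 15:5→15,8→20,n→15,p→15,6→10 16:5→16,8→16,n→16,p→21,6→14 17:5→21,8→17,n→22,p→17,6→8 18:5→18,8→23,n→18,p→18,6→15 19:5→24,8→19,n→19,p→25,6→19 20:5→20,8→20,n→20,p→8,6→10 21:5→21,8→21,n→26,p→21,6→14 22:5→26,8→23,n→22,p→22,6→8 23:5→27,8→23,n→23,p→28,6→8 24:5→24,8→23,n→24,p→29,6→20 25:5→29,8→25,n→25,p→10,6→25 26:5→26,8→27,n→26,p→26,6→14 27:5→27,8→27,n→27,p→30,6→14 28:5→30,8→28,n→28,p→10,6→8 29:5→29,8→28,n→29,p→10,6→8 30:5→30,8→30,n→30,p→10,6→14.
'566': N↓-sim [56, 45, 15, 4] end={s27,s29,s57,s70} rej; 3/3 single-dels accept.
'586p': |S_i|=[56, 45, 38, 8, 2] end={s27,s29} ∉↓L; 4/4 deletions ∈↓L.
'58565': N↓-sim [56, 45, 38, 28, 7, 2] end={s27,s29} ∉↓L; 5/5 deletions ∈↓L.
'6pn8pp': run [56, 47, 38, 30, 23, 13, 2] end={s27,s29} rej; 6/6 single-dels accept.
4 minimals (antichain).


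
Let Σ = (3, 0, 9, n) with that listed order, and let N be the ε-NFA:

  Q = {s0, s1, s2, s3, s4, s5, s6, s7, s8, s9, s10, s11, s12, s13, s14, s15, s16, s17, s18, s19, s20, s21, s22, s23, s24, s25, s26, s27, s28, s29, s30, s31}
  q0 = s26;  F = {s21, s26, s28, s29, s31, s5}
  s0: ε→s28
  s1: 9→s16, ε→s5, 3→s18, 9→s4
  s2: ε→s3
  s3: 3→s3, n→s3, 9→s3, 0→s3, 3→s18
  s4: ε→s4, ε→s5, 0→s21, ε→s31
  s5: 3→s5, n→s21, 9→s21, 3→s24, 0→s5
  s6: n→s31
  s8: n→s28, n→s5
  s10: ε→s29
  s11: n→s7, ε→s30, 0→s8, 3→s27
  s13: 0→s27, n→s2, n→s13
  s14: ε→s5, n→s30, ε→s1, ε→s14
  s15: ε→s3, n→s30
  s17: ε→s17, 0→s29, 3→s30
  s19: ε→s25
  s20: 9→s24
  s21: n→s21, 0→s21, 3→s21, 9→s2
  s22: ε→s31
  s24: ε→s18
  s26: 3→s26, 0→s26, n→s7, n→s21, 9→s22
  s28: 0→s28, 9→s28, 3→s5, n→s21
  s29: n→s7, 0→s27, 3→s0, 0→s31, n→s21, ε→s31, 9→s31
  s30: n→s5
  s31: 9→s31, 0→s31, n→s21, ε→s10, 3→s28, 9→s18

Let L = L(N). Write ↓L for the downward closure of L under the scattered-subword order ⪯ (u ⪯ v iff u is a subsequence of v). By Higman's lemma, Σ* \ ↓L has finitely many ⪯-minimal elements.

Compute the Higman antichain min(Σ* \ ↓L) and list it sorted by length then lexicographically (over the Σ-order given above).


|Q|=32, |F|=6, |δ|=71 (18 ε).
min D↑ (6 st, q0=0, F={4}): 0:3→0,0→0,9→1,n→2 1:3→3,0→1,9→1,n→2 2:3→2,0→2,9→4,n→2 3:3→5,0→3,9→3,n→2 4:3→4,0→4,9→4,n→4 5:3→5,0→5,9→2,n→2 [Hopcroft].
'n9': |S_i|=[15, 5, 3] end={s18,s2,s3} rej; 2/2 single-dels accept.
'93399': N↓-sim [15, 14, 8, 6, 4, 3] end={s18,s2,s3} ∉↓L; 5/5 deletions ∈↓L.
2 minimals (antichain).

min(Σ*\↓L) = [n9, 93399].


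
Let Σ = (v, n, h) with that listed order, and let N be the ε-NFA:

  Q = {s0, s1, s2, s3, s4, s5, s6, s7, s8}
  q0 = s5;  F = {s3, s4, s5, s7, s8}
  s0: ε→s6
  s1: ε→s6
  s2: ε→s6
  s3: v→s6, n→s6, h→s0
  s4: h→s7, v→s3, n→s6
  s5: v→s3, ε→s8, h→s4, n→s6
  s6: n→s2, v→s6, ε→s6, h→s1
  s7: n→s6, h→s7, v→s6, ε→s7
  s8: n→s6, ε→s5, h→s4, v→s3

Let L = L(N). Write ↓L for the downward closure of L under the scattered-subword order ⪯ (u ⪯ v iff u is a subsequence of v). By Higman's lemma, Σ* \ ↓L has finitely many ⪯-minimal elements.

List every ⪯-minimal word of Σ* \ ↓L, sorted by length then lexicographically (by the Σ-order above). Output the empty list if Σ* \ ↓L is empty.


A = [n, vv, vh, hhv].

|Q|=9, |F|=5, |δ|=25 (7 ε).
min D↑ (5 st, q0=0, F={2}): 0:v→1,n→2,h→3 1:v→2,n→2,h→2 2:v→2,n→2,h→2 3:v→1,n→2,h→4 4:v→2,n→2,h→4.
'n': run [9, 3] end={s1,s2,s6} ∉↓L; 1/1 deletions ∈↓L.
'vv': N↓-sim [9, 5, 3] end={s1,s2,s6} rej; 2/2 del acc.
'vh': |S_i|=[9, 5, 4] end={s0,s1,s2,s6} ∉↓L; 2/2 single-dels accept.
'hhv': |S_i|=[9, 7, 5, 3] end={s1,s2,s6} ∉↓L; 3/3 deletions ∈↓L.
4 obstructions.


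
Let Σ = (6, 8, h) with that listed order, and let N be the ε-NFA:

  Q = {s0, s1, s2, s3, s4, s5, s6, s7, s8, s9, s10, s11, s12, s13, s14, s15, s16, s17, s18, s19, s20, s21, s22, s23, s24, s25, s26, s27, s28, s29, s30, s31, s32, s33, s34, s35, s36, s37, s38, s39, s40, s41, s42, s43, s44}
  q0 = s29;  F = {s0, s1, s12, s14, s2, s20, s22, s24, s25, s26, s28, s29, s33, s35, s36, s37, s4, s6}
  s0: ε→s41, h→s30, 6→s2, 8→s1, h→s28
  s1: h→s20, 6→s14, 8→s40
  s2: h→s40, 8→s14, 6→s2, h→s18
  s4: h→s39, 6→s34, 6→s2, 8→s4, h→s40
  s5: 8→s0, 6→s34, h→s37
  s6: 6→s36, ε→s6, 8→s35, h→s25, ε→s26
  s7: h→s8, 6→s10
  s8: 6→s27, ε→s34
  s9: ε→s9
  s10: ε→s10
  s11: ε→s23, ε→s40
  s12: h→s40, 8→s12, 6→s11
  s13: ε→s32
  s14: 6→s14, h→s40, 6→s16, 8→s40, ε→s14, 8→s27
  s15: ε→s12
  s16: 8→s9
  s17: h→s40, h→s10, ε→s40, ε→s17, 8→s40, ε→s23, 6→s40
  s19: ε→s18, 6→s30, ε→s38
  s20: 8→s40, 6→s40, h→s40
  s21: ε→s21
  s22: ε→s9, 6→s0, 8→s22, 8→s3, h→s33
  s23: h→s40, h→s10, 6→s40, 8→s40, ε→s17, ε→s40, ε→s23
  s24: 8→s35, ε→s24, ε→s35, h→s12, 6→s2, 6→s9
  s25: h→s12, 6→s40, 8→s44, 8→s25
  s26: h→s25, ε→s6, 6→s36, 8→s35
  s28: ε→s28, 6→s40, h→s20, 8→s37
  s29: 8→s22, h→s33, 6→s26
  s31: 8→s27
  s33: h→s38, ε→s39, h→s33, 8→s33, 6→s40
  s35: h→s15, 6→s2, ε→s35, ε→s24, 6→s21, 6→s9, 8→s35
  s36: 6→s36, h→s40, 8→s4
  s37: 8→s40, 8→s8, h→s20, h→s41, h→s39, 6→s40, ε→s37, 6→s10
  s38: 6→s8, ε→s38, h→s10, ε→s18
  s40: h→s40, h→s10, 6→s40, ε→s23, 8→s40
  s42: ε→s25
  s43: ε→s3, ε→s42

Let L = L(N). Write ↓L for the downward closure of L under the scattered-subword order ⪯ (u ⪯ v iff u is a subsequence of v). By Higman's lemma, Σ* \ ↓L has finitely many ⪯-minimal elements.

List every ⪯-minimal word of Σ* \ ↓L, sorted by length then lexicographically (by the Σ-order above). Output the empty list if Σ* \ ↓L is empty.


Antichain: [h6, 66h, 68hh, 6hhh, 8688, 86hh8].

|Q|=45, |F|=18, |δ|=128 (35 ε).
min D↑ (17 st, q0=0, F={8}): 0:6→1,8→2,h→3 1:6→4,8→5,h→6 2:6→7,8→2,h→3 3:6→8,8→3,h→3 4:6→4,8→9,h→8 5:6→10,8→5,h→11 6:6→8,8→6,h→11 7:6→10,8→12,h→13 8:6→8,8→8,h→8 9:6→10,8→9,h→8 10:6→10,8→14,h→8 11:6→8,8→11,h→8 12:6→14,8→8,h→15 13:6→8,8→16,h→15 14:6→14,8→8,h→8 15:6→8,8→8,h→8 16:6→8,8→8,h→15 [Hopcroft].
'h6': N↓-sim [37, 21, 8] end={s10,s11,s17,s23,s27,s34,s40,s8} — reject; 2/2 del acc.
'66h': run [37, 32, 16, 6] end={s10,s17,s18,s23,s39,s40} rej; 3/3 single-dels accept.
'68hh': run [37, 32, 26, 11, 4] end={s10,s17,s23,s40} ∉↓L; 4/4 single-dels accept.
'6hhh': N↓-sim [37, 32, 19, 9, 4] end={s10,s17,s23,s40} rej; 4/4 deletions ∈↓L.
'8688': |S_i|=[37, 33, 22, 15, 8] end={s10,s17,s23,s27,s34,s40,s8,s9} rej; 4/4 del acc.
'86hh8': |S_i|=[37, 33, 22, 14, 7, 4] end={s10,s17,s23,s40} — reject; 5/5 single-dels accept.
6 minimals (antichain).


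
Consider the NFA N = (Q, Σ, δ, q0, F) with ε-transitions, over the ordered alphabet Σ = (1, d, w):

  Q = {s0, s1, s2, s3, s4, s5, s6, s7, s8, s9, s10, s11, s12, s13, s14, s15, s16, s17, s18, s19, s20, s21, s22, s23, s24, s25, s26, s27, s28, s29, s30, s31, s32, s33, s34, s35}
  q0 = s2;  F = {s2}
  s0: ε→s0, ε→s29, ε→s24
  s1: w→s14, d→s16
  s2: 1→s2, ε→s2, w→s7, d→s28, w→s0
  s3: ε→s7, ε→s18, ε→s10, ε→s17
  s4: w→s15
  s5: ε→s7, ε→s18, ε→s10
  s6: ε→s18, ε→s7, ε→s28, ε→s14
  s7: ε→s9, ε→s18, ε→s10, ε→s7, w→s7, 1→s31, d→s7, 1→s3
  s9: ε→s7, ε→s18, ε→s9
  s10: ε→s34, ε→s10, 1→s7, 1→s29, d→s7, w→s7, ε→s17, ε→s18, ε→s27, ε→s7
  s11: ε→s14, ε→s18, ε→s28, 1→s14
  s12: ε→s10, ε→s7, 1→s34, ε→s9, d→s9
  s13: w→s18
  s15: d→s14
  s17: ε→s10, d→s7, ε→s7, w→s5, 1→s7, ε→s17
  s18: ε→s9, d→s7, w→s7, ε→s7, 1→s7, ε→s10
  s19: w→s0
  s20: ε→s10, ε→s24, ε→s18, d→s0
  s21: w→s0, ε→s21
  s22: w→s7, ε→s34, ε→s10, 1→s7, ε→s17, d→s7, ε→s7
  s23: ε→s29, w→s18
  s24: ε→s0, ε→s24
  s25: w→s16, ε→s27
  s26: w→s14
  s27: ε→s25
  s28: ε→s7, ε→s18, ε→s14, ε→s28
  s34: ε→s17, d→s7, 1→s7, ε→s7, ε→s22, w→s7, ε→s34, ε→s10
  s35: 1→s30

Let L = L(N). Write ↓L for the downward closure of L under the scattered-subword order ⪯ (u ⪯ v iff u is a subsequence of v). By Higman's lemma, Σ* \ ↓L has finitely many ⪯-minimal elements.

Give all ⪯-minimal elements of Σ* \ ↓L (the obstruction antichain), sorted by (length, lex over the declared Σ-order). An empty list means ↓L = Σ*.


|Q|=36, |F|=1, |δ|=101 (62 ε).
min D↑ (2 st, q0=0, F={1}): 0:1→0,d→1,w→1 1:1→1,d→1,w→1 (ε-aug+det+¬).
'd': run [19, 16] end={s10,s14,s16,s17,s18,s22,s25,s27,s28,s29,s3,s31,…} rej; 1/1 del acc.
'w': |S_i|=[19, 16] end={s0,s10,s16,s17,s18,s22,s24,s25,s27,s29,s3,s31,…} — reject; 1/1 single-dels accept.
2 words, ⪯-incomp.

Antichain: [d, w].


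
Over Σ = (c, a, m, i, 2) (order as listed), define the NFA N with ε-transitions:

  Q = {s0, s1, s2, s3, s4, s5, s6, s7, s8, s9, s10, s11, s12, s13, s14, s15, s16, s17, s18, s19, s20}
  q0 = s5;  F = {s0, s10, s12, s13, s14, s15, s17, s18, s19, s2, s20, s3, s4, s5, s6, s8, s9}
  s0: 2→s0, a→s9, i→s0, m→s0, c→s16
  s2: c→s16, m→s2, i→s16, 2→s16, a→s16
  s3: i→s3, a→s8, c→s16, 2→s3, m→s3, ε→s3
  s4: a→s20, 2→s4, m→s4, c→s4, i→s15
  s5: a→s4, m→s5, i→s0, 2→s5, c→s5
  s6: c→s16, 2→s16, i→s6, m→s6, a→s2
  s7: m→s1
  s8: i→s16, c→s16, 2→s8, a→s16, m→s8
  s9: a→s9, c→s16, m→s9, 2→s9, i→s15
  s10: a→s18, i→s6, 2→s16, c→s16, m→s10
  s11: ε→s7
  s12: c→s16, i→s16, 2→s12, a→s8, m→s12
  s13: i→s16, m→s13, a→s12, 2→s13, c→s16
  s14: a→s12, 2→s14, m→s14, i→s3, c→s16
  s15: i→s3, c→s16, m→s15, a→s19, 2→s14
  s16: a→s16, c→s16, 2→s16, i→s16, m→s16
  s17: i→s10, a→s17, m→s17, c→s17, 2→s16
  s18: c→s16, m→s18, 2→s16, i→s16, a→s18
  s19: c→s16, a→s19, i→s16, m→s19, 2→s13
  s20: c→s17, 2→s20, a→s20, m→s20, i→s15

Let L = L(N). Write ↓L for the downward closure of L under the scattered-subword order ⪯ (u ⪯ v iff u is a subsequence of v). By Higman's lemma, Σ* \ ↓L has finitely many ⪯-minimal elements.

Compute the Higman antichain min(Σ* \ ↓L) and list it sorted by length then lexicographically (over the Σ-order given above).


|Q|=21, |F|=17, |δ|=93 (2 ε).
min D↑ (18 st, q0=0, F={5}): 0:c→0,a→1,m→0,i→2,2→0 1:c→1,a→3,m→1,i→4,2→1 2:c→5,a→6,m→2,i→2,2→2 3:c→7,a→3,m→3,i→4,2→3 4:c→5,a→8,m→4,i→9,2→10 5:c→5,a→5,m→5,i→5,2→5 6:c→5,a→6,m→6,i→4,2→6 7:c→7,a→7,m→7,i→11,2→5 8:c→5,a→8,m→8,i→5,2→12 9:c→5,a→13,m→9,i→9,2→9 10:c→5,a→14,m→10,i→9,2→10 11:c→5,a→15,m→11,i→16,2→5 12:c→5,a→14,m→12,i→5,2→12 13:c→5,a→5,m→13,i→5,2→13 14:c→5,a→13,m→14,i→5,2→14 15:c→5,a→15,m→15,i→5,2→5 16:c→5,a→17,m→16,i→16,2→5 17:c→5,a→5,m→17,i→5,2→5 [Hopcroft].
'ic': |S_i|=[18, 14, 1] end={s16} rej; 2/2 del acc.
'aac2': run [18, 16, 15, 6, 1] end={s16} ∉↓L; 4/4 deletions ∈↓L.
'aiai': |S_i|=[18, 16, 12, 7, 1] end={s16} rej; 4/4 single-dels accept.
'aiiaa': N↓-sim [18, 16, 12, 5, 3, 1] end={s16} ∉↓L; 5/5 single-dels accept.
'ai2aaa': run [18, 16, 12, 6, 3, 2, 1] end={s16} — reject; 6/6 single-dels accept.
5 minimals (antichain).

Antichain: [ic, aac2, aiai, aiiaa, ai2aaa].
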